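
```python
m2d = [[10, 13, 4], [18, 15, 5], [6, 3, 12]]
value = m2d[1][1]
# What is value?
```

m2d[1] = [18, 15, 5]. Taking column 1 of that row yields 15.

15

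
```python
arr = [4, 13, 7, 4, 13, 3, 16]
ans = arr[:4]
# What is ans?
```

arr has length 7. The slice arr[:4] selects indices [0, 1, 2, 3] (0->4, 1->13, 2->7, 3->4), giving [4, 13, 7, 4].

[4, 13, 7, 4]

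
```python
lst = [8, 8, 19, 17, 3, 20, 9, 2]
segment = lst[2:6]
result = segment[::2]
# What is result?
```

lst has length 8. The slice lst[2:6] selects indices [2, 3, 4, 5] (2->19, 3->17, 4->3, 5->20), giving [19, 17, 3, 20]. So segment = [19, 17, 3, 20]. segment has length 4. The slice segment[::2] selects indices [0, 2] (0->19, 2->3), giving [19, 3].

[19, 3]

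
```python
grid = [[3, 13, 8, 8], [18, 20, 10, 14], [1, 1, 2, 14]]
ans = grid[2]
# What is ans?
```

grid has 3 rows. Row 2 is [1, 1, 2, 14].

[1, 1, 2, 14]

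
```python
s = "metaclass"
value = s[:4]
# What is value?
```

s has length 9. The slice s[:4] selects indices [0, 1, 2, 3] (0->'m', 1->'e', 2->'t', 3->'a'), giving 'meta'.

'meta'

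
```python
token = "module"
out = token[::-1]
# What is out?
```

token has length 6. The slice token[::-1] selects indices [5, 4, 3, 2, 1, 0] (5->'e', 4->'l', 3->'u', 2->'d', 1->'o', 0->'m'), giving 'eludom'.

'eludom'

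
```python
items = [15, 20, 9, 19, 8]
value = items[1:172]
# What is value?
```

items has length 5. The slice items[1:172] selects indices [1, 2, 3, 4] (1->20, 2->9, 3->19, 4->8), giving [20, 9, 19, 8].

[20, 9, 19, 8]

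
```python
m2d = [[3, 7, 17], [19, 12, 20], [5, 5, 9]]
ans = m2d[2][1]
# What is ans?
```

m2d[2] = [5, 5, 9]. Taking column 1 of that row yields 5.

5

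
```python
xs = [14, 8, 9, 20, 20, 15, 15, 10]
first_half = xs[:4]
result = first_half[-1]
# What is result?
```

xs has length 8. The slice xs[:4] selects indices [0, 1, 2, 3] (0->14, 1->8, 2->9, 3->20), giving [14, 8, 9, 20]. So first_half = [14, 8, 9, 20]. Then first_half[-1] = 20.

20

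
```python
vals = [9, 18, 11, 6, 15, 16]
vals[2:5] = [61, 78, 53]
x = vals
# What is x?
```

vals starts as [9, 18, 11, 6, 15, 16] (length 6). The slice vals[2:5] covers indices [2, 3, 4] with values [11, 6, 15]. Replacing that slice with [61, 78, 53] (same length) produces [9, 18, 61, 78, 53, 16].

[9, 18, 61, 78, 53, 16]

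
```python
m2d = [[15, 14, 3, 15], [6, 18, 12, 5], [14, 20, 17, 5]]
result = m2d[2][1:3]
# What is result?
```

m2d[2] = [14, 20, 17, 5]. m2d[2] has length 4. The slice m2d[2][1:3] selects indices [1, 2] (1->20, 2->17), giving [20, 17].

[20, 17]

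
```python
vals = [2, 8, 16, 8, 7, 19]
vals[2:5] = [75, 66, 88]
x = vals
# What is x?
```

vals starts as [2, 8, 16, 8, 7, 19] (length 6). The slice vals[2:5] covers indices [2, 3, 4] with values [16, 8, 7]. Replacing that slice with [75, 66, 88] (same length) produces [2, 8, 75, 66, 88, 19].

[2, 8, 75, 66, 88, 19]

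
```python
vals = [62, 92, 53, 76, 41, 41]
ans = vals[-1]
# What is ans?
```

vals has length 6. Negative index -1 maps to positive index 6 + (-1) = 5. vals[5] = 41.

41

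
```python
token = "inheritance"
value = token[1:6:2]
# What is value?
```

token has length 11. The slice token[1:6:2] selects indices [1, 3, 5] (1->'n', 3->'e', 5->'i'), giving 'nei'.

'nei'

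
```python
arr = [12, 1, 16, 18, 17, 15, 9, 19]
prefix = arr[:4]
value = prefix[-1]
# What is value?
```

arr has length 8. The slice arr[:4] selects indices [0, 1, 2, 3] (0->12, 1->1, 2->16, 3->18), giving [12, 1, 16, 18]. So prefix = [12, 1, 16, 18]. Then prefix[-1] = 18.

18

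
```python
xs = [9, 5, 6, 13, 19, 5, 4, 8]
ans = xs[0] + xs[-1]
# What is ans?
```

xs has length 8. xs[0] = 9.
xs has length 8. Negative index -1 maps to positive index 8 + (-1) = 7. xs[7] = 8.
Sum: 9 + 8 = 17.

17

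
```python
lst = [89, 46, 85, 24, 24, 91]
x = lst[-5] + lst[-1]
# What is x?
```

lst has length 6. Negative index -5 maps to positive index 6 + (-5) = 1. lst[1] = 46.
lst has length 6. Negative index -1 maps to positive index 6 + (-1) = 5. lst[5] = 91.
Sum: 46 + 91 = 137.

137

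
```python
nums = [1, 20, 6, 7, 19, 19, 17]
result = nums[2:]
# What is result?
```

nums has length 7. The slice nums[2:] selects indices [2, 3, 4, 5, 6] (2->6, 3->7, 4->19, 5->19, 6->17), giving [6, 7, 19, 19, 17].

[6, 7, 19, 19, 17]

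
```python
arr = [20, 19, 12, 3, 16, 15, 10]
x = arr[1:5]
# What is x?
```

arr has length 7. The slice arr[1:5] selects indices [1, 2, 3, 4] (1->19, 2->12, 3->3, 4->16), giving [19, 12, 3, 16].

[19, 12, 3, 16]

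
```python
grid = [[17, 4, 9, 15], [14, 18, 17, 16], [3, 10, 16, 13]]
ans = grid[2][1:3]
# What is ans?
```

grid[2] = [3, 10, 16, 13]. grid[2] has length 4. The slice grid[2][1:3] selects indices [1, 2] (1->10, 2->16), giving [10, 16].

[10, 16]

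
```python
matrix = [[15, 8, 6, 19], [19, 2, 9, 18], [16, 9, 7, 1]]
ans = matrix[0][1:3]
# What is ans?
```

matrix[0] = [15, 8, 6, 19]. matrix[0] has length 4. The slice matrix[0][1:3] selects indices [1, 2] (1->8, 2->6), giving [8, 6].

[8, 6]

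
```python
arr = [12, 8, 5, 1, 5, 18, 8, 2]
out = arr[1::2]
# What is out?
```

arr has length 8. The slice arr[1::2] selects indices [1, 3, 5, 7] (1->8, 3->1, 5->18, 7->2), giving [8, 1, 18, 2].

[8, 1, 18, 2]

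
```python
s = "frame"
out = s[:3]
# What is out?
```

s has length 5. The slice s[:3] selects indices [0, 1, 2] (0->'f', 1->'r', 2->'a'), giving 'fra'.

'fra'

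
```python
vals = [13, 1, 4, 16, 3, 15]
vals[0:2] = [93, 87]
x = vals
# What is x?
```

vals starts as [13, 1, 4, 16, 3, 15] (length 6). The slice vals[0:2] covers indices [0, 1] with values [13, 1]. Replacing that slice with [93, 87] (same length) produces [93, 87, 4, 16, 3, 15].

[93, 87, 4, 16, 3, 15]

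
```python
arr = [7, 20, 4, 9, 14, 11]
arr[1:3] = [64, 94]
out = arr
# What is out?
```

arr starts as [7, 20, 4, 9, 14, 11] (length 6). The slice arr[1:3] covers indices [1, 2] with values [20, 4]. Replacing that slice with [64, 94] (same length) produces [7, 64, 94, 9, 14, 11].

[7, 64, 94, 9, 14, 11]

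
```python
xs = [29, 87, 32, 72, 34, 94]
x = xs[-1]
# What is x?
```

xs has length 6. Negative index -1 maps to positive index 6 + (-1) = 5. xs[5] = 94.

94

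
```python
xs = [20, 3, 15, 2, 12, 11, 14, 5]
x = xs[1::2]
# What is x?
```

xs has length 8. The slice xs[1::2] selects indices [1, 3, 5, 7] (1->3, 3->2, 5->11, 7->5), giving [3, 2, 11, 5].

[3, 2, 11, 5]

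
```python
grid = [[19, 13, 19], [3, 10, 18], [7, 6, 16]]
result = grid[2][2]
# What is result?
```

grid[2] = [7, 6, 16]. Taking column 2 of that row yields 16.

16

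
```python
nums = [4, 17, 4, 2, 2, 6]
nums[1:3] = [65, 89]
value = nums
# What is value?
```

nums starts as [4, 17, 4, 2, 2, 6] (length 6). The slice nums[1:3] covers indices [1, 2] with values [17, 4]. Replacing that slice with [65, 89] (same length) produces [4, 65, 89, 2, 2, 6].

[4, 65, 89, 2, 2, 6]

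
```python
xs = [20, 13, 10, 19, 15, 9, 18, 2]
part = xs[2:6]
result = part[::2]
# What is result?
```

xs has length 8. The slice xs[2:6] selects indices [2, 3, 4, 5] (2->10, 3->19, 4->15, 5->9), giving [10, 19, 15, 9]. So part = [10, 19, 15, 9]. part has length 4. The slice part[::2] selects indices [0, 2] (0->10, 2->15), giving [10, 15].

[10, 15]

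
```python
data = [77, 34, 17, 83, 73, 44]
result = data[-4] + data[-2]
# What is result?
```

data has length 6. Negative index -4 maps to positive index 6 + (-4) = 2. data[2] = 17.
data has length 6. Negative index -2 maps to positive index 6 + (-2) = 4. data[4] = 73.
Sum: 17 + 73 = 90.

90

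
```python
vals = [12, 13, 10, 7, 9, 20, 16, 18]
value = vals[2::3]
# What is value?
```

vals has length 8. The slice vals[2::3] selects indices [2, 5] (2->10, 5->20), giving [10, 20].

[10, 20]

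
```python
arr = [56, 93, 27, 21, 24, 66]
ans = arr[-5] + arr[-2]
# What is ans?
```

arr has length 6. Negative index -5 maps to positive index 6 + (-5) = 1. arr[1] = 93.
arr has length 6. Negative index -2 maps to positive index 6 + (-2) = 4. arr[4] = 24.
Sum: 93 + 24 = 117.

117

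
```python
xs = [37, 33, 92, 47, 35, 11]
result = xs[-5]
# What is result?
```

xs has length 6. Negative index -5 maps to positive index 6 + (-5) = 1. xs[1] = 33.

33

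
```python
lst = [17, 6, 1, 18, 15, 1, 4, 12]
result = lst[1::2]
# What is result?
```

lst has length 8. The slice lst[1::2] selects indices [1, 3, 5, 7] (1->6, 3->18, 5->1, 7->12), giving [6, 18, 1, 12].

[6, 18, 1, 12]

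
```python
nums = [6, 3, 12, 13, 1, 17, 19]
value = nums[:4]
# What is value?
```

nums has length 7. The slice nums[:4] selects indices [0, 1, 2, 3] (0->6, 1->3, 2->12, 3->13), giving [6, 3, 12, 13].

[6, 3, 12, 13]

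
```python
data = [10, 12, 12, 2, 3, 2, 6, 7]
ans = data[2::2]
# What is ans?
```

data has length 8. The slice data[2::2] selects indices [2, 4, 6] (2->12, 4->3, 6->6), giving [12, 3, 6].

[12, 3, 6]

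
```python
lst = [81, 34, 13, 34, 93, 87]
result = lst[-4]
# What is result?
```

lst has length 6. Negative index -4 maps to positive index 6 + (-4) = 2. lst[2] = 13.

13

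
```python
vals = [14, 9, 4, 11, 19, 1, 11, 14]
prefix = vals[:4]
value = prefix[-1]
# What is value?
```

vals has length 8. The slice vals[:4] selects indices [0, 1, 2, 3] (0->14, 1->9, 2->4, 3->11), giving [14, 9, 4, 11]. So prefix = [14, 9, 4, 11]. Then prefix[-1] = 11.

11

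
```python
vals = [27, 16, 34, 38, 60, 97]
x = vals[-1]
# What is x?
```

vals has length 6. Negative index -1 maps to positive index 6 + (-1) = 5. vals[5] = 97.

97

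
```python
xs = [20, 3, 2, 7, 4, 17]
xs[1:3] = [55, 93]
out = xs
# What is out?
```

xs starts as [20, 3, 2, 7, 4, 17] (length 6). The slice xs[1:3] covers indices [1, 2] with values [3, 2]. Replacing that slice with [55, 93] (same length) produces [20, 55, 93, 7, 4, 17].

[20, 55, 93, 7, 4, 17]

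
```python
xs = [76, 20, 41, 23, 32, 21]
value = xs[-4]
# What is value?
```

xs has length 6. Negative index -4 maps to positive index 6 + (-4) = 2. xs[2] = 41.

41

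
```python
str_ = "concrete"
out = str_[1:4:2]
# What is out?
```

str_ has length 8. The slice str_[1:4:2] selects indices [1, 3] (1->'o', 3->'c'), giving 'oc'.

'oc'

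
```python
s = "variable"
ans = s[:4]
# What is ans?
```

s has length 8. The slice s[:4] selects indices [0, 1, 2, 3] (0->'v', 1->'a', 2->'r', 3->'i'), giving 'vari'.

'vari'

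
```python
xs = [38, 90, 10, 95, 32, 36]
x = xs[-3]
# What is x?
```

xs has length 6. Negative index -3 maps to positive index 6 + (-3) = 3. xs[3] = 95.

95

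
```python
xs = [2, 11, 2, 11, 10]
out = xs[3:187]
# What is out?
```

xs has length 5. The slice xs[3:187] selects indices [3, 4] (3->11, 4->10), giving [11, 10].

[11, 10]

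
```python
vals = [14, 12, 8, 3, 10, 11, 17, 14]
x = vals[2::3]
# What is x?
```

vals has length 8. The slice vals[2::3] selects indices [2, 5] (2->8, 5->11), giving [8, 11].

[8, 11]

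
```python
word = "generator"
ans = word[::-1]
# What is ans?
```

word has length 9. The slice word[::-1] selects indices [8, 7, 6, 5, 4, 3, 2, 1, 0] (8->'r', 7->'o', 6->'t', 5->'a', 4->'r', 3->'e', 2->'n', 1->'e', 0->'g'), giving 'rotareneg'.

'rotareneg'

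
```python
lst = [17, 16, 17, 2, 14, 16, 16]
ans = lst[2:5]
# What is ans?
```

lst has length 7. The slice lst[2:5] selects indices [2, 3, 4] (2->17, 3->2, 4->14), giving [17, 2, 14].

[17, 2, 14]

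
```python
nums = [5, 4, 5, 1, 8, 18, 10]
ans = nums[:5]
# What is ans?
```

nums has length 7. The slice nums[:5] selects indices [0, 1, 2, 3, 4] (0->5, 1->4, 2->5, 3->1, 4->8), giving [5, 4, 5, 1, 8].

[5, 4, 5, 1, 8]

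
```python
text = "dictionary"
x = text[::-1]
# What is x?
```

text has length 10. The slice text[::-1] selects indices [9, 8, 7, 6, 5, 4, 3, 2, 1, 0] (9->'y', 8->'r', 7->'a', 6->'n', 5->'o', 4->'i', 3->'t', 2->'c', 1->'i', 0->'d'), giving 'yranoitcid'.

'yranoitcid'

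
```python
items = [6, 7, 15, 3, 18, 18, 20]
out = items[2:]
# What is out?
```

items has length 7. The slice items[2:] selects indices [2, 3, 4, 5, 6] (2->15, 3->3, 4->18, 5->18, 6->20), giving [15, 3, 18, 18, 20].

[15, 3, 18, 18, 20]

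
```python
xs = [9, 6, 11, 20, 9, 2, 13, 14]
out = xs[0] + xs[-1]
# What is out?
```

xs has length 8. xs[0] = 9.
xs has length 8. Negative index -1 maps to positive index 8 + (-1) = 7. xs[7] = 14.
Sum: 9 + 14 = 23.

23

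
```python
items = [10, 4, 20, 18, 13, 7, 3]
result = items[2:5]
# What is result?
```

items has length 7. The slice items[2:5] selects indices [2, 3, 4] (2->20, 3->18, 4->13), giving [20, 18, 13].

[20, 18, 13]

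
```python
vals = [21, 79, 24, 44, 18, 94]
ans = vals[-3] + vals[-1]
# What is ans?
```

vals has length 6. Negative index -3 maps to positive index 6 + (-3) = 3. vals[3] = 44.
vals has length 6. Negative index -1 maps to positive index 6 + (-1) = 5. vals[5] = 94.
Sum: 44 + 94 = 138.

138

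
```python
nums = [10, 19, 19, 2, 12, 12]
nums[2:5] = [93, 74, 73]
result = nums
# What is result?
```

nums starts as [10, 19, 19, 2, 12, 12] (length 6). The slice nums[2:5] covers indices [2, 3, 4] with values [19, 2, 12]. Replacing that slice with [93, 74, 73] (same length) produces [10, 19, 93, 74, 73, 12].

[10, 19, 93, 74, 73, 12]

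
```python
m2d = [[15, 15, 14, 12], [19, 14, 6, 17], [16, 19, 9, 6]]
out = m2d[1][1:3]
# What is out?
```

m2d[1] = [19, 14, 6, 17]. m2d[1] has length 4. The slice m2d[1][1:3] selects indices [1, 2] (1->14, 2->6), giving [14, 6].

[14, 6]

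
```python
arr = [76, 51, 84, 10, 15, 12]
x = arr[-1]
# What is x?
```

arr has length 6. Negative index -1 maps to positive index 6 + (-1) = 5. arr[5] = 12.

12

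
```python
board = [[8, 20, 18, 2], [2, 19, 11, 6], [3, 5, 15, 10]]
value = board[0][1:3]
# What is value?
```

board[0] = [8, 20, 18, 2]. board[0] has length 4. The slice board[0][1:3] selects indices [1, 2] (1->20, 2->18), giving [20, 18].

[20, 18]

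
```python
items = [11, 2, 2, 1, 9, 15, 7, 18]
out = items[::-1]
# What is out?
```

items has length 8. The slice items[::-1] selects indices [7, 6, 5, 4, 3, 2, 1, 0] (7->18, 6->7, 5->15, 4->9, 3->1, 2->2, 1->2, 0->11), giving [18, 7, 15, 9, 1, 2, 2, 11].

[18, 7, 15, 9, 1, 2, 2, 11]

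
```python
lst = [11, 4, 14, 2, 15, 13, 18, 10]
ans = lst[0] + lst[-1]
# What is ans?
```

lst has length 8. lst[0] = 11.
lst has length 8. Negative index -1 maps to positive index 8 + (-1) = 7. lst[7] = 10.
Sum: 11 + 10 = 21.

21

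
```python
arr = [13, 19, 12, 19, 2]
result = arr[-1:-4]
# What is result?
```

arr has length 5. The slice arr[-1:-4] resolves to an empty index range, so the result is [].

[]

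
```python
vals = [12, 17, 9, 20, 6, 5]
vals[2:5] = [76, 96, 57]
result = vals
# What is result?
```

vals starts as [12, 17, 9, 20, 6, 5] (length 6). The slice vals[2:5] covers indices [2, 3, 4] with values [9, 20, 6]. Replacing that slice with [76, 96, 57] (same length) produces [12, 17, 76, 96, 57, 5].

[12, 17, 76, 96, 57, 5]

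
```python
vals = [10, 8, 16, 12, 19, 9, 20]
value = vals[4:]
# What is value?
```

vals has length 7. The slice vals[4:] selects indices [4, 5, 6] (4->19, 5->9, 6->20), giving [19, 9, 20].

[19, 9, 20]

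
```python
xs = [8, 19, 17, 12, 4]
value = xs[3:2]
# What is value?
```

xs has length 5. The slice xs[3:2] resolves to an empty index range, so the result is [].

[]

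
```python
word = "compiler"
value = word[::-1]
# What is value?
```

word has length 8. The slice word[::-1] selects indices [7, 6, 5, 4, 3, 2, 1, 0] (7->'r', 6->'e', 5->'l', 4->'i', 3->'p', 2->'m', 1->'o', 0->'c'), giving 'relipmoc'.

'relipmoc'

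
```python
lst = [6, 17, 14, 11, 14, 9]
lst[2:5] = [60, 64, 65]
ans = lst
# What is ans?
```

lst starts as [6, 17, 14, 11, 14, 9] (length 6). The slice lst[2:5] covers indices [2, 3, 4] with values [14, 11, 14]. Replacing that slice with [60, 64, 65] (same length) produces [6, 17, 60, 64, 65, 9].

[6, 17, 60, 64, 65, 9]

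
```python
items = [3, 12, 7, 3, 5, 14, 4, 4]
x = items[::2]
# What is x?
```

items has length 8. The slice items[::2] selects indices [0, 2, 4, 6] (0->3, 2->7, 4->5, 6->4), giving [3, 7, 5, 4].

[3, 7, 5, 4]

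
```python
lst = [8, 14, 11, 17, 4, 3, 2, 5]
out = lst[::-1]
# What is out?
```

lst has length 8. The slice lst[::-1] selects indices [7, 6, 5, 4, 3, 2, 1, 0] (7->5, 6->2, 5->3, 4->4, 3->17, 2->11, 1->14, 0->8), giving [5, 2, 3, 4, 17, 11, 14, 8].

[5, 2, 3, 4, 17, 11, 14, 8]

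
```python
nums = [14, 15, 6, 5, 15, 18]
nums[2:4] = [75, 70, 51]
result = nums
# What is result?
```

nums starts as [14, 15, 6, 5, 15, 18] (length 6). The slice nums[2:4] covers indices [2, 3] with values [6, 5]. Replacing that slice with [75, 70, 51] (different length) produces [14, 15, 75, 70, 51, 15, 18].

[14, 15, 75, 70, 51, 15, 18]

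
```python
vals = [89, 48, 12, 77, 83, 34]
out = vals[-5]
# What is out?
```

vals has length 6. Negative index -5 maps to positive index 6 + (-5) = 1. vals[1] = 48.

48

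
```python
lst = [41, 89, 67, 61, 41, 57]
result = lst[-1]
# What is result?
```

lst has length 6. Negative index -1 maps to positive index 6 + (-1) = 5. lst[5] = 57.

57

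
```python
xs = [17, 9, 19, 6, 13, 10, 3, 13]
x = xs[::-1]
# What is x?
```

xs has length 8. The slice xs[::-1] selects indices [7, 6, 5, 4, 3, 2, 1, 0] (7->13, 6->3, 5->10, 4->13, 3->6, 2->19, 1->9, 0->17), giving [13, 3, 10, 13, 6, 19, 9, 17].

[13, 3, 10, 13, 6, 19, 9, 17]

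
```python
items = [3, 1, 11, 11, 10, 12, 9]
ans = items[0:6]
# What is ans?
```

items has length 7. The slice items[0:6] selects indices [0, 1, 2, 3, 4, 5] (0->3, 1->1, 2->11, 3->11, 4->10, 5->12), giving [3, 1, 11, 11, 10, 12].

[3, 1, 11, 11, 10, 12]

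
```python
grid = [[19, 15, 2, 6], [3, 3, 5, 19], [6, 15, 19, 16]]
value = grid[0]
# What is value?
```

grid has 3 rows. Row 0 is [19, 15, 2, 6].

[19, 15, 2, 6]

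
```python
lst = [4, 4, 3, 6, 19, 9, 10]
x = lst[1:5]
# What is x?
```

lst has length 7. The slice lst[1:5] selects indices [1, 2, 3, 4] (1->4, 2->3, 3->6, 4->19), giving [4, 3, 6, 19].

[4, 3, 6, 19]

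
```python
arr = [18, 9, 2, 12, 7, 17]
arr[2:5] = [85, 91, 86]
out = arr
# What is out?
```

arr starts as [18, 9, 2, 12, 7, 17] (length 6). The slice arr[2:5] covers indices [2, 3, 4] with values [2, 12, 7]. Replacing that slice with [85, 91, 86] (same length) produces [18, 9, 85, 91, 86, 17].

[18, 9, 85, 91, 86, 17]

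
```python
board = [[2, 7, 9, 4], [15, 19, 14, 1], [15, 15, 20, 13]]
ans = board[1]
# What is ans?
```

board has 3 rows. Row 1 is [15, 19, 14, 1].

[15, 19, 14, 1]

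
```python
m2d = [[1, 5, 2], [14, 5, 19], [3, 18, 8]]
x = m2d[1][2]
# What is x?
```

m2d[1] = [14, 5, 19]. Taking column 2 of that row yields 19.

19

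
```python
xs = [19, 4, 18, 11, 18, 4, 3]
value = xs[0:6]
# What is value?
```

xs has length 7. The slice xs[0:6] selects indices [0, 1, 2, 3, 4, 5] (0->19, 1->4, 2->18, 3->11, 4->18, 5->4), giving [19, 4, 18, 11, 18, 4].

[19, 4, 18, 11, 18, 4]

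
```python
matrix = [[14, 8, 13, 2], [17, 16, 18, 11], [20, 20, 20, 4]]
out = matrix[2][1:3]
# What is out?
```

matrix[2] = [20, 20, 20, 4]. matrix[2] has length 4. The slice matrix[2][1:3] selects indices [1, 2] (1->20, 2->20), giving [20, 20].

[20, 20]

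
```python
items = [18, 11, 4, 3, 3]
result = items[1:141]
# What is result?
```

items has length 5. The slice items[1:141] selects indices [1, 2, 3, 4] (1->11, 2->4, 3->3, 4->3), giving [11, 4, 3, 3].

[11, 4, 3, 3]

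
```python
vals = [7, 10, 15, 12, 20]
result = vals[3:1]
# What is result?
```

vals has length 5. The slice vals[3:1] resolves to an empty index range, so the result is [].

[]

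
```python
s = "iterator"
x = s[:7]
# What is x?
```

s has length 8. The slice s[:7] selects indices [0, 1, 2, 3, 4, 5, 6] (0->'i', 1->'t', 2->'e', 3->'r', 4->'a', 5->'t', 6->'o'), giving 'iterato'.

'iterato'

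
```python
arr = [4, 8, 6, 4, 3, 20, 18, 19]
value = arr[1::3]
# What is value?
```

arr has length 8. The slice arr[1::3] selects indices [1, 4, 7] (1->8, 4->3, 7->19), giving [8, 3, 19].

[8, 3, 19]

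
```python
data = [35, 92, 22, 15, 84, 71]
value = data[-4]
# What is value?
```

data has length 6. Negative index -4 maps to positive index 6 + (-4) = 2. data[2] = 22.

22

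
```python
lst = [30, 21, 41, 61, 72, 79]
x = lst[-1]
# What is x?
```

lst has length 6. Negative index -1 maps to positive index 6 + (-1) = 5. lst[5] = 79.

79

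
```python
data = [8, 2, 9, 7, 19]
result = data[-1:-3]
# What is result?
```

data has length 5. The slice data[-1:-3] resolves to an empty index range, so the result is [].

[]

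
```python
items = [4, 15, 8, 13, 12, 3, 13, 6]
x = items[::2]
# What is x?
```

items has length 8. The slice items[::2] selects indices [0, 2, 4, 6] (0->4, 2->8, 4->12, 6->13), giving [4, 8, 12, 13].

[4, 8, 12, 13]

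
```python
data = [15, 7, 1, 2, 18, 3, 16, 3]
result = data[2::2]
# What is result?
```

data has length 8. The slice data[2::2] selects indices [2, 4, 6] (2->1, 4->18, 6->16), giving [1, 18, 16].

[1, 18, 16]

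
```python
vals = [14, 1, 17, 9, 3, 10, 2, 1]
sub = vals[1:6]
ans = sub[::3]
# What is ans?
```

vals has length 8. The slice vals[1:6] selects indices [1, 2, 3, 4, 5] (1->1, 2->17, 3->9, 4->3, 5->10), giving [1, 17, 9, 3, 10]. So sub = [1, 17, 9, 3, 10]. sub has length 5. The slice sub[::3] selects indices [0, 3] (0->1, 3->3), giving [1, 3].

[1, 3]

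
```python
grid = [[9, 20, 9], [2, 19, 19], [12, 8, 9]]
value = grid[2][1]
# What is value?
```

grid[2] = [12, 8, 9]. Taking column 1 of that row yields 8.

8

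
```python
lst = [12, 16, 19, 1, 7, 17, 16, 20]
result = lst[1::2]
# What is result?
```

lst has length 8. The slice lst[1::2] selects indices [1, 3, 5, 7] (1->16, 3->1, 5->17, 7->20), giving [16, 1, 17, 20].

[16, 1, 17, 20]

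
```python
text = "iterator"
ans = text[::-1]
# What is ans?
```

text has length 8. The slice text[::-1] selects indices [7, 6, 5, 4, 3, 2, 1, 0] (7->'r', 6->'o', 5->'t', 4->'a', 3->'r', 2->'e', 1->'t', 0->'i'), giving 'rotareti'.

'rotareti'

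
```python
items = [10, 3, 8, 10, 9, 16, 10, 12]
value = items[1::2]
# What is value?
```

items has length 8. The slice items[1::2] selects indices [1, 3, 5, 7] (1->3, 3->10, 5->16, 7->12), giving [3, 10, 16, 12].

[3, 10, 16, 12]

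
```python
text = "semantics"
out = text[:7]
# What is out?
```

text has length 9. The slice text[:7] selects indices [0, 1, 2, 3, 4, 5, 6] (0->'s', 1->'e', 2->'m', 3->'a', 4->'n', 5->'t', 6->'i'), giving 'semanti'.

'semanti'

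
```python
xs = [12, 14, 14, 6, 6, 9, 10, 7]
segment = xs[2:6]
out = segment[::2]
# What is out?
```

xs has length 8. The slice xs[2:6] selects indices [2, 3, 4, 5] (2->14, 3->6, 4->6, 5->9), giving [14, 6, 6, 9]. So segment = [14, 6, 6, 9]. segment has length 4. The slice segment[::2] selects indices [0, 2] (0->14, 2->6), giving [14, 6].

[14, 6]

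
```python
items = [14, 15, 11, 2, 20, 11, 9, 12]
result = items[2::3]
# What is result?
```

items has length 8. The slice items[2::3] selects indices [2, 5] (2->11, 5->11), giving [11, 11].

[11, 11]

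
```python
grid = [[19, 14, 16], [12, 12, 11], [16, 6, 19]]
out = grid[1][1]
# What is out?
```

grid[1] = [12, 12, 11]. Taking column 1 of that row yields 12.

12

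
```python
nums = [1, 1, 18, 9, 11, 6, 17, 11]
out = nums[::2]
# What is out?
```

nums has length 8. The slice nums[::2] selects indices [0, 2, 4, 6] (0->1, 2->18, 4->11, 6->17), giving [1, 18, 11, 17].

[1, 18, 11, 17]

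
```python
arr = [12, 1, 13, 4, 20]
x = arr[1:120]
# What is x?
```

arr has length 5. The slice arr[1:120] selects indices [1, 2, 3, 4] (1->1, 2->13, 3->4, 4->20), giving [1, 13, 4, 20].

[1, 13, 4, 20]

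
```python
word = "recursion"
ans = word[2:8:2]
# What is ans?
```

word has length 9. The slice word[2:8:2] selects indices [2, 4, 6] (2->'c', 4->'r', 6->'i'), giving 'cri'.

'cri'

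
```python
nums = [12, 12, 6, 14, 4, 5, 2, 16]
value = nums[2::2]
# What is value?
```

nums has length 8. The slice nums[2::2] selects indices [2, 4, 6] (2->6, 4->4, 6->2), giving [6, 4, 2].

[6, 4, 2]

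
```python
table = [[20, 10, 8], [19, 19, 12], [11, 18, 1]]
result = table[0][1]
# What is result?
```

table[0] = [20, 10, 8]. Taking column 1 of that row yields 10.

10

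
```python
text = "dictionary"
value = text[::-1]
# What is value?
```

text has length 10. The slice text[::-1] selects indices [9, 8, 7, 6, 5, 4, 3, 2, 1, 0] (9->'y', 8->'r', 7->'a', 6->'n', 5->'o', 4->'i', 3->'t', 2->'c', 1->'i', 0->'d'), giving 'yranoitcid'.

'yranoitcid'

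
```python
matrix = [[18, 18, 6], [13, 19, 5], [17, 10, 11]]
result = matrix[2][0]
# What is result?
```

matrix[2] = [17, 10, 11]. Taking column 0 of that row yields 17.

17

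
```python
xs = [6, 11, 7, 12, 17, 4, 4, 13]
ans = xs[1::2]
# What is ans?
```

xs has length 8. The slice xs[1::2] selects indices [1, 3, 5, 7] (1->11, 3->12, 5->4, 7->13), giving [11, 12, 4, 13].

[11, 12, 4, 13]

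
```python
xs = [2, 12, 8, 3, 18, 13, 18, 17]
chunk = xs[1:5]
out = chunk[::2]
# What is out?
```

xs has length 8. The slice xs[1:5] selects indices [1, 2, 3, 4] (1->12, 2->8, 3->3, 4->18), giving [12, 8, 3, 18]. So chunk = [12, 8, 3, 18]. chunk has length 4. The slice chunk[::2] selects indices [0, 2] (0->12, 2->3), giving [12, 3].

[12, 3]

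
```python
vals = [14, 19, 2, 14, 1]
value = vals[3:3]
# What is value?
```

vals has length 5. The slice vals[3:3] resolves to an empty index range, so the result is [].

[]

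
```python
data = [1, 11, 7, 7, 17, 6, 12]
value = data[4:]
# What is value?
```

data has length 7. The slice data[4:] selects indices [4, 5, 6] (4->17, 5->6, 6->12), giving [17, 6, 12].

[17, 6, 12]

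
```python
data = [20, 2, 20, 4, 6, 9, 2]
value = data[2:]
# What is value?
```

data has length 7. The slice data[2:] selects indices [2, 3, 4, 5, 6] (2->20, 3->4, 4->6, 5->9, 6->2), giving [20, 4, 6, 9, 2].

[20, 4, 6, 9, 2]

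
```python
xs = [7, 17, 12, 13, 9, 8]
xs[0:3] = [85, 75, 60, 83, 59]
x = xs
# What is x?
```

xs starts as [7, 17, 12, 13, 9, 8] (length 6). The slice xs[0:3] covers indices [0, 1, 2] with values [7, 17, 12]. Replacing that slice with [85, 75, 60, 83, 59] (different length) produces [85, 75, 60, 83, 59, 13, 9, 8].

[85, 75, 60, 83, 59, 13, 9, 8]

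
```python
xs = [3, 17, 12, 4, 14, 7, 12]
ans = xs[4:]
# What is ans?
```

xs has length 7. The slice xs[4:] selects indices [4, 5, 6] (4->14, 5->7, 6->12), giving [14, 7, 12].

[14, 7, 12]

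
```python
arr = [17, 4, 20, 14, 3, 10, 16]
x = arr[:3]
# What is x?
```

arr has length 7. The slice arr[:3] selects indices [0, 1, 2] (0->17, 1->4, 2->20), giving [17, 4, 20].

[17, 4, 20]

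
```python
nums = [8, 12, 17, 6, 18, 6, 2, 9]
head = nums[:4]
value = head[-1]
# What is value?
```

nums has length 8. The slice nums[:4] selects indices [0, 1, 2, 3] (0->8, 1->12, 2->17, 3->6), giving [8, 12, 17, 6]. So head = [8, 12, 17, 6]. Then head[-1] = 6.

6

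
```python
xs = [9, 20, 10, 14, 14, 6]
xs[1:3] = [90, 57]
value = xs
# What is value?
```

xs starts as [9, 20, 10, 14, 14, 6] (length 6). The slice xs[1:3] covers indices [1, 2] with values [20, 10]. Replacing that slice with [90, 57] (same length) produces [9, 90, 57, 14, 14, 6].

[9, 90, 57, 14, 14, 6]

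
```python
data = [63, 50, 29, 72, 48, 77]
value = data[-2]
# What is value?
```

data has length 6. Negative index -2 maps to positive index 6 + (-2) = 4. data[4] = 48.

48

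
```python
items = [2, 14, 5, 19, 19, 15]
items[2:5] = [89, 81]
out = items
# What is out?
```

items starts as [2, 14, 5, 19, 19, 15] (length 6). The slice items[2:5] covers indices [2, 3, 4] with values [5, 19, 19]. Replacing that slice with [89, 81] (different length) produces [2, 14, 89, 81, 15].

[2, 14, 89, 81, 15]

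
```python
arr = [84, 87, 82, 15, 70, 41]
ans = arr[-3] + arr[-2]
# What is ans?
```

arr has length 6. Negative index -3 maps to positive index 6 + (-3) = 3. arr[3] = 15.
arr has length 6. Negative index -2 maps to positive index 6 + (-2) = 4. arr[4] = 70.
Sum: 15 + 70 = 85.

85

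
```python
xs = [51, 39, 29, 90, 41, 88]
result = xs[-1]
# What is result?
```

xs has length 6. Negative index -1 maps to positive index 6 + (-1) = 5. xs[5] = 88.

88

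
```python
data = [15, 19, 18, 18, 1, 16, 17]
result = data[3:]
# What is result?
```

data has length 7. The slice data[3:] selects indices [3, 4, 5, 6] (3->18, 4->1, 5->16, 6->17), giving [18, 1, 16, 17].

[18, 1, 16, 17]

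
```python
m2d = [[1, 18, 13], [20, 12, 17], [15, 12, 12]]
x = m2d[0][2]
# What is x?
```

m2d[0] = [1, 18, 13]. Taking column 2 of that row yields 13.

13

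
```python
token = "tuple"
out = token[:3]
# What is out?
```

token has length 5. The slice token[:3] selects indices [0, 1, 2] (0->'t', 1->'u', 2->'p'), giving 'tup'.

'tup'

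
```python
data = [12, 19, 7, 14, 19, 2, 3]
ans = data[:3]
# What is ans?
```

data has length 7. The slice data[:3] selects indices [0, 1, 2] (0->12, 1->19, 2->7), giving [12, 19, 7].

[12, 19, 7]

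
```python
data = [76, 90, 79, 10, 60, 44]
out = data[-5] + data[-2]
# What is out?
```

data has length 6. Negative index -5 maps to positive index 6 + (-5) = 1. data[1] = 90.
data has length 6. Negative index -2 maps to positive index 6 + (-2) = 4. data[4] = 60.
Sum: 90 + 60 = 150.

150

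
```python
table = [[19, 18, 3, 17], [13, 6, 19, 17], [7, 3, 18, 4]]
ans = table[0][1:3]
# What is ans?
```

table[0] = [19, 18, 3, 17]. table[0] has length 4. The slice table[0][1:3] selects indices [1, 2] (1->18, 2->3), giving [18, 3].

[18, 3]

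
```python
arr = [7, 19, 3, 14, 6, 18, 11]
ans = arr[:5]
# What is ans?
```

arr has length 7. The slice arr[:5] selects indices [0, 1, 2, 3, 4] (0->7, 1->19, 2->3, 3->14, 4->6), giving [7, 19, 3, 14, 6].

[7, 19, 3, 14, 6]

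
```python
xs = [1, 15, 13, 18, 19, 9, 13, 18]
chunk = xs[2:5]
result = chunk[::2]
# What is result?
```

xs has length 8. The slice xs[2:5] selects indices [2, 3, 4] (2->13, 3->18, 4->19), giving [13, 18, 19]. So chunk = [13, 18, 19]. chunk has length 3. The slice chunk[::2] selects indices [0, 2] (0->13, 2->19), giving [13, 19].

[13, 19]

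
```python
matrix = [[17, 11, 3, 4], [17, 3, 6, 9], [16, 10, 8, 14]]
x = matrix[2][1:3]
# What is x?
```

matrix[2] = [16, 10, 8, 14]. matrix[2] has length 4. The slice matrix[2][1:3] selects indices [1, 2] (1->10, 2->8), giving [10, 8].

[10, 8]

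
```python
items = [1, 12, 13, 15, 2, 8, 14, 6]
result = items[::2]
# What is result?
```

items has length 8. The slice items[::2] selects indices [0, 2, 4, 6] (0->1, 2->13, 4->2, 6->14), giving [1, 13, 2, 14].

[1, 13, 2, 14]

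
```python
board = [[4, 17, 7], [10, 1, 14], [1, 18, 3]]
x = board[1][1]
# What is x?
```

board[1] = [10, 1, 14]. Taking column 1 of that row yields 1.

1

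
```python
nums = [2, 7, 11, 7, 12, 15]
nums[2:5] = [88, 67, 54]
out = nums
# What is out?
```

nums starts as [2, 7, 11, 7, 12, 15] (length 6). The slice nums[2:5] covers indices [2, 3, 4] with values [11, 7, 12]. Replacing that slice with [88, 67, 54] (same length) produces [2, 7, 88, 67, 54, 15].

[2, 7, 88, 67, 54, 15]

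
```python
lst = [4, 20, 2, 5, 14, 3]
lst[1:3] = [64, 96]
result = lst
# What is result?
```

lst starts as [4, 20, 2, 5, 14, 3] (length 6). The slice lst[1:3] covers indices [1, 2] with values [20, 2]. Replacing that slice with [64, 96] (same length) produces [4, 64, 96, 5, 14, 3].

[4, 64, 96, 5, 14, 3]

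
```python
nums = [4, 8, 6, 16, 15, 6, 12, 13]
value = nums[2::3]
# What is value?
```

nums has length 8. The slice nums[2::3] selects indices [2, 5] (2->6, 5->6), giving [6, 6].

[6, 6]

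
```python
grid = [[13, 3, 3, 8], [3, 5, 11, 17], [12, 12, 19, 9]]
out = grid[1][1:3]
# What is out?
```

grid[1] = [3, 5, 11, 17]. grid[1] has length 4. The slice grid[1][1:3] selects indices [1, 2] (1->5, 2->11), giving [5, 11].

[5, 11]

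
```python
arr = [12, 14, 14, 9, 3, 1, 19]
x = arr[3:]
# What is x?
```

arr has length 7. The slice arr[3:] selects indices [3, 4, 5, 6] (3->9, 4->3, 5->1, 6->19), giving [9, 3, 1, 19].

[9, 3, 1, 19]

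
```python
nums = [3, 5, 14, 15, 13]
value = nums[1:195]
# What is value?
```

nums has length 5. The slice nums[1:195] selects indices [1, 2, 3, 4] (1->5, 2->14, 3->15, 4->13), giving [5, 14, 15, 13].

[5, 14, 15, 13]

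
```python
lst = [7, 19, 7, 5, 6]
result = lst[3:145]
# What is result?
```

lst has length 5. The slice lst[3:145] selects indices [3, 4] (3->5, 4->6), giving [5, 6].

[5, 6]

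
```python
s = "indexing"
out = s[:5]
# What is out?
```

s has length 8. The slice s[:5] selects indices [0, 1, 2, 3, 4] (0->'i', 1->'n', 2->'d', 3->'e', 4->'x'), giving 'index'.

'index'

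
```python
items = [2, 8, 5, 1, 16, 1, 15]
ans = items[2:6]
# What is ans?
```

items has length 7. The slice items[2:6] selects indices [2, 3, 4, 5] (2->5, 3->1, 4->16, 5->1), giving [5, 1, 16, 1].

[5, 1, 16, 1]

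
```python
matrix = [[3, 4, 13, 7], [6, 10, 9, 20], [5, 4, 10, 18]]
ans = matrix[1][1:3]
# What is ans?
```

matrix[1] = [6, 10, 9, 20]. matrix[1] has length 4. The slice matrix[1][1:3] selects indices [1, 2] (1->10, 2->9), giving [10, 9].

[10, 9]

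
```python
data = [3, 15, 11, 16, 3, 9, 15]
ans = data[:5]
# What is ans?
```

data has length 7. The slice data[:5] selects indices [0, 1, 2, 3, 4] (0->3, 1->15, 2->11, 3->16, 4->3), giving [3, 15, 11, 16, 3].

[3, 15, 11, 16, 3]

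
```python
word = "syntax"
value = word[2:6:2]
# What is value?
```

word has length 6. The slice word[2:6:2] selects indices [2, 4] (2->'n', 4->'a'), giving 'na'.

'na'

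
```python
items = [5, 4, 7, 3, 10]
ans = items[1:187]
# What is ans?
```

items has length 5. The slice items[1:187] selects indices [1, 2, 3, 4] (1->4, 2->7, 3->3, 4->10), giving [4, 7, 3, 10].

[4, 7, 3, 10]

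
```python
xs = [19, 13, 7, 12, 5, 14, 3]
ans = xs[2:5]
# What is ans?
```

xs has length 7. The slice xs[2:5] selects indices [2, 3, 4] (2->7, 3->12, 4->5), giving [7, 12, 5].

[7, 12, 5]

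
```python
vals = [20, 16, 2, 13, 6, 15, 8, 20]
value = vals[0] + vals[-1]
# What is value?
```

vals has length 8. vals[0] = 20.
vals has length 8. Negative index -1 maps to positive index 8 + (-1) = 7. vals[7] = 20.
Sum: 20 + 20 = 40.

40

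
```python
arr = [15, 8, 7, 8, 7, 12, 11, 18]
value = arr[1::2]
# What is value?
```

arr has length 8. The slice arr[1::2] selects indices [1, 3, 5, 7] (1->8, 3->8, 5->12, 7->18), giving [8, 8, 12, 18].

[8, 8, 12, 18]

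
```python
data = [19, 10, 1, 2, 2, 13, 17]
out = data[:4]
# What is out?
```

data has length 7. The slice data[:4] selects indices [0, 1, 2, 3] (0->19, 1->10, 2->1, 3->2), giving [19, 10, 1, 2].

[19, 10, 1, 2]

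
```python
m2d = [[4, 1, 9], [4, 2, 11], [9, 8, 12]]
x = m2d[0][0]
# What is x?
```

m2d[0] = [4, 1, 9]. Taking column 0 of that row yields 4.

4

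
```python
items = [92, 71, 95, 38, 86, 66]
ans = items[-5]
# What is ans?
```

items has length 6. Negative index -5 maps to positive index 6 + (-5) = 1. items[1] = 71.

71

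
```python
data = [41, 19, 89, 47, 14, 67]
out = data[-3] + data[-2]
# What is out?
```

data has length 6. Negative index -3 maps to positive index 6 + (-3) = 3. data[3] = 47.
data has length 6. Negative index -2 maps to positive index 6 + (-2) = 4. data[4] = 14.
Sum: 47 + 14 = 61.

61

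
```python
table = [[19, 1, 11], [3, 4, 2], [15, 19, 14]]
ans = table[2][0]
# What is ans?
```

table[2] = [15, 19, 14]. Taking column 0 of that row yields 15.

15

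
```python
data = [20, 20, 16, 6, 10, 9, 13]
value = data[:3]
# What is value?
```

data has length 7. The slice data[:3] selects indices [0, 1, 2] (0->20, 1->20, 2->16), giving [20, 20, 16].

[20, 20, 16]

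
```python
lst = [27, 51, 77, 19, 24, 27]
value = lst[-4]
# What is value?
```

lst has length 6. Negative index -4 maps to positive index 6 + (-4) = 2. lst[2] = 77.

77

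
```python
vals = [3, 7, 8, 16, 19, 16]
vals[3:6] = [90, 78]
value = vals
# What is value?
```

vals starts as [3, 7, 8, 16, 19, 16] (length 6). The slice vals[3:6] covers indices [3, 4, 5] with values [16, 19, 16]. Replacing that slice with [90, 78] (different length) produces [3, 7, 8, 90, 78].

[3, 7, 8, 90, 78]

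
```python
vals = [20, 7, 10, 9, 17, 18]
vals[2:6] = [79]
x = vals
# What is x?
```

vals starts as [20, 7, 10, 9, 17, 18] (length 6). The slice vals[2:6] covers indices [2, 3, 4, 5] with values [10, 9, 17, 18]. Replacing that slice with [79] (different length) produces [20, 7, 79].

[20, 7, 79]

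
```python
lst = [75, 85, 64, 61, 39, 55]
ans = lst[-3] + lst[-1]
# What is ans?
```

lst has length 6. Negative index -3 maps to positive index 6 + (-3) = 3. lst[3] = 61.
lst has length 6. Negative index -1 maps to positive index 6 + (-1) = 5. lst[5] = 55.
Sum: 61 + 55 = 116.

116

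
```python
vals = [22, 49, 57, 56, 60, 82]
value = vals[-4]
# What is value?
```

vals has length 6. Negative index -4 maps to positive index 6 + (-4) = 2. vals[2] = 57.

57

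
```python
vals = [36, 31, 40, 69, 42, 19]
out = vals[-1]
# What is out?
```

vals has length 6. Negative index -1 maps to positive index 6 + (-1) = 5. vals[5] = 19.

19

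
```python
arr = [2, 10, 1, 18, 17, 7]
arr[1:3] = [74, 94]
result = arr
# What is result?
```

arr starts as [2, 10, 1, 18, 17, 7] (length 6). The slice arr[1:3] covers indices [1, 2] with values [10, 1]. Replacing that slice with [74, 94] (same length) produces [2, 74, 94, 18, 17, 7].

[2, 74, 94, 18, 17, 7]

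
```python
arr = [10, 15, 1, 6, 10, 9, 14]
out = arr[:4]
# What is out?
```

arr has length 7. The slice arr[:4] selects indices [0, 1, 2, 3] (0->10, 1->15, 2->1, 3->6), giving [10, 15, 1, 6].

[10, 15, 1, 6]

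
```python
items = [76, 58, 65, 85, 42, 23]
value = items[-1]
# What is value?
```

items has length 6. Negative index -1 maps to positive index 6 + (-1) = 5. items[5] = 23.

23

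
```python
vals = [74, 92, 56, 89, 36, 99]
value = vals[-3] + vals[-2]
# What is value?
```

vals has length 6. Negative index -3 maps to positive index 6 + (-3) = 3. vals[3] = 89.
vals has length 6. Negative index -2 maps to positive index 6 + (-2) = 4. vals[4] = 36.
Sum: 89 + 36 = 125.

125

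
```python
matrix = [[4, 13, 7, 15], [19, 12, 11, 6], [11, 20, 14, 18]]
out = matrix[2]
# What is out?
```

matrix has 3 rows. Row 2 is [11, 20, 14, 18].

[11, 20, 14, 18]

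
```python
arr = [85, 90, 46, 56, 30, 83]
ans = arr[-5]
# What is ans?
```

arr has length 6. Negative index -5 maps to positive index 6 + (-5) = 1. arr[1] = 90.

90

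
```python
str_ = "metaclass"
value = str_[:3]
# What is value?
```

str_ has length 9. The slice str_[:3] selects indices [0, 1, 2] (0->'m', 1->'e', 2->'t'), giving 'met'.

'met'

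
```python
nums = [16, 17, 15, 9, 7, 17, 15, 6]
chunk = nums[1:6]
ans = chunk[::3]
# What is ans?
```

nums has length 8. The slice nums[1:6] selects indices [1, 2, 3, 4, 5] (1->17, 2->15, 3->9, 4->7, 5->17), giving [17, 15, 9, 7, 17]. So chunk = [17, 15, 9, 7, 17]. chunk has length 5. The slice chunk[::3] selects indices [0, 3] (0->17, 3->7), giving [17, 7].

[17, 7]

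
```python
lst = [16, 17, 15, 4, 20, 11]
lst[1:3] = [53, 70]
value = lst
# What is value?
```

lst starts as [16, 17, 15, 4, 20, 11] (length 6). The slice lst[1:3] covers indices [1, 2] with values [17, 15]. Replacing that slice with [53, 70] (same length) produces [16, 53, 70, 4, 20, 11].

[16, 53, 70, 4, 20, 11]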